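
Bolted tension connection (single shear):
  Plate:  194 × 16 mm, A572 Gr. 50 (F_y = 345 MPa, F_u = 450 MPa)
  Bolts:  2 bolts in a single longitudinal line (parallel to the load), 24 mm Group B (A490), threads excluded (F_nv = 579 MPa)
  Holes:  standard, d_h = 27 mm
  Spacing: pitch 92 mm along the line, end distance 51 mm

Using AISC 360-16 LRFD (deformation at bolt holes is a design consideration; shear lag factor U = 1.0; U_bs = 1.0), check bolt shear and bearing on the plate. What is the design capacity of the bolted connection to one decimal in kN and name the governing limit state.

392.9 kN (bolt shear governs)

Bolt shear: A_b = π(24)²/4 = 452.39 mm². φR_n = 0.75 × 579 × 452.39 × 2 × 1 = 392.9 kN.
Bearing (16 mm plate, F_u = 450 MPa): end bolts L_c = 51 − 27/2 = 37.5, R_n = min(1.2×37.5×16×450, 2.4×24×16×450) = 324 kN/bolt; interior L_c = 92 − 27 = 65, R_n = 414.72 kN/bolt. φR_n = 0.75 × (1×324 + 1×414.72) = 554.0 kN.
Governing: min(392.9, 554.0) = 392.9 kN → bolt shear.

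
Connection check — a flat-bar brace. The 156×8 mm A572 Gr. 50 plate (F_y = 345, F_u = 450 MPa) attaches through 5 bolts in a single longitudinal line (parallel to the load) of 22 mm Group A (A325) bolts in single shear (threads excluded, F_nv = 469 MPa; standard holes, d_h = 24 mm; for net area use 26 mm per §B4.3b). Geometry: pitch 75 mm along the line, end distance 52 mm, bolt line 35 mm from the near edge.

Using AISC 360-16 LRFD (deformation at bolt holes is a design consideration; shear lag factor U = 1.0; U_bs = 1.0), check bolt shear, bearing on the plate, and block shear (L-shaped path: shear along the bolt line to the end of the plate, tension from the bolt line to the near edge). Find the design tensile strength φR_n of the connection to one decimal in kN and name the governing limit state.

Bolt shear: A_b = π(22)²/4 = 380.13 mm². φR_n = 0.75 × 469 × 380.13 × 5 × 1 = 668.6 kN.
Bearing (8 mm plate, F_u = 450 MPa): end bolts L_c = 52 − 24/2 = 40, R_n = min(1.2×40×8×450, 2.4×22×8×450) = 172.8 kN/bolt; interior L_c = 75 − 24 = 51, R_n = 190.08 kN/bolt. φR_n = 0.75 × (1×172.8 + 4×190.08) = 699.8 kN.
Block shear: shear path 1×[52+4×75] = 1×352 mm, A_gv = 2816, A_nv = 1×(352 − 4.5×26)×8 = 1880 mm²; tension to near edge: (35 − 0.5×26)×8 = 176 mm². R_n = min(0.6×450×1880, 0.6×345×2816) + 1.0×450×176 = min(507.6, 582.91) + 79.2 = 586.8 kN. φR_n = 0.75 × 586.8 = 440.1 kN.
Governing: min(668.6, 699.8, 440.1) = 440.1 kN → block shear.

440.1 kN (block shear governs)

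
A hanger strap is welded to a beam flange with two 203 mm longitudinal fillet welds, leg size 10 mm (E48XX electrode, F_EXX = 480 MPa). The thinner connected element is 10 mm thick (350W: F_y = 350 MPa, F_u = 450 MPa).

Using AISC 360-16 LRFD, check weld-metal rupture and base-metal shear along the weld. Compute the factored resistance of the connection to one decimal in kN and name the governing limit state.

Weld metal: throat = 0.707×10 = 7.07 mm, L = 2×203 = 406 mm. φR_n = 0.75 × 0.6 × 480 × 7.07 × 406 = 620.0 kN.
Base metal shear (10 mm plate): yield φR_n = 1.0×0.6×350×10×406 = 852.6 kN; rupture φR_n = 0.75×0.6×450×10×406 = 822.2 kN; take 822.2 kN (rupture).
Governing: min(620.0, 822.2) = 620.0 kN → weld metal.

620.0 kN (weld metal governs)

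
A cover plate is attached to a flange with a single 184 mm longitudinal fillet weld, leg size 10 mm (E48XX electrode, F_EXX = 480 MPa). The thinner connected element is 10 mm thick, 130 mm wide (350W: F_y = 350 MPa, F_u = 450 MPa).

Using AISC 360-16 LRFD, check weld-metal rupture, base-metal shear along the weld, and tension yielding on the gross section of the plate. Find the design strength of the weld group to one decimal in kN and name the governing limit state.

281.0 kN (weld metal governs)

Weld metal: throat = 0.707×10 = 7.07 mm, L = 184 mm. φR_n = 0.75 × 0.6 × 480 × 7.07 × 184 = 281.0 kN.
Base metal shear (10 mm plate): yield φR_n = 1.0×0.6×350×10×184 = 386.4 kN; rupture φR_n = 0.75×0.6×450×10×184 = 372.6 kN; take 372.6 kN (rupture).
Tension yield (gross): A_g = 130×10 = 1300 mm². φR_n = 0.90 × 350 × 1300 = 409.5 kN.
Governing: min(281.0, 372.6, 409.5) = 281.0 kN → weld metal.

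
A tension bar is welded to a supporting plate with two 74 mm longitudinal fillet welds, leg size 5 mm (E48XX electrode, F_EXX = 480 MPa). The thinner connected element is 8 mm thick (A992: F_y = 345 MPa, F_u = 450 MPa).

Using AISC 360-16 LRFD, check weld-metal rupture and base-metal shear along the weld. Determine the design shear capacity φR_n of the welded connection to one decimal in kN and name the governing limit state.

113.0 kN (weld metal governs)

Weld metal: throat = 0.707×5 = 3.535 mm, L = 2×74 = 148 mm. φR_n = 0.75 × 0.6 × 480 × 3.535 × 148 = 113.0 kN.
Base metal shear (8 mm plate): yield φR_n = 1.0×0.6×345×8×148 = 245.1 kN; rupture φR_n = 0.75×0.6×450×8×148 = 239.8 kN; take 239.8 kN (rupture).
Governing: min(113.0, 239.8) = 113.0 kN → weld metal.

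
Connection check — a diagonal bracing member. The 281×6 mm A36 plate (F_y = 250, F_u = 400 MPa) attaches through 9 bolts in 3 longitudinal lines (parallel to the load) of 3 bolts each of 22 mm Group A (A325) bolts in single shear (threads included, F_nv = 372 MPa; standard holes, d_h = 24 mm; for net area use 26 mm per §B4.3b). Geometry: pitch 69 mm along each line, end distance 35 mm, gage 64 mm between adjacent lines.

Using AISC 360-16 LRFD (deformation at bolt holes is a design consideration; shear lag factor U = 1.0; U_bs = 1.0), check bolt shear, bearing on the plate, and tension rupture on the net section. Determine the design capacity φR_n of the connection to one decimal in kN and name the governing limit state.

Bolt shear: A_b = π(22)²/4 = 380.13 mm². φR_n = 0.75 × 372 × 380.13 × 9 × 1 = 954.5 kN.
Bearing (6 mm plate, F_u = 400 MPa): end bolts L_c = 35 − 24/2 = 23, R_n = min(1.2×23×6×400, 2.4×22×6×400) = 66.24 kN/bolt; interior L_c = 69 − 24 = 45, R_n = 126.72 kN/bolt. φR_n = 0.75 × (3×66.24 + 6×126.72) = 719.3 kN.
Tension rupture (net): A_n = (281 − 3×26)×6 = 1218 mm² (U = 1.0, A_e = A_n). φR_n = 0.75 × 400 × 1218 = 365.4 kN.
Governing: min(954.5, 719.3, 365.4) = 365.4 kN → net-section rupture.

365.4 kN (net-section rupture governs)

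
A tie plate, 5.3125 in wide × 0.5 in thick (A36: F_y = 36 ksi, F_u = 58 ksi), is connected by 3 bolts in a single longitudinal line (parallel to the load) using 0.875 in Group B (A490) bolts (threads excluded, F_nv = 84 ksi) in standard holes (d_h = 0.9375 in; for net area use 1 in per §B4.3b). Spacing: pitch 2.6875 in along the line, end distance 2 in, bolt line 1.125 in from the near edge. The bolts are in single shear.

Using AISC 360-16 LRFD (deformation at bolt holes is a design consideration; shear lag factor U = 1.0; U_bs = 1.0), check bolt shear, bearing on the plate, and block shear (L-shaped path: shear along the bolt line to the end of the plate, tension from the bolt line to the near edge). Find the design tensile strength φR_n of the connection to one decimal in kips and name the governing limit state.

Bolt shear: A_b = π(0.875)²/4 = 0.60132 in². φR_n = 0.75 × 84 × 0.60132 × 3 × 1 = 113.6 kips.
Bearing (0.5 in plate, F_u = 58 ksi): end bolts L_c = 2 − 0.9375/2 = 1.53125, R_n = min(1.2×1.53125×0.5×58, 2.4×0.875×0.5×58) = 53.288 kips/bolt; interior L_c = 2.6875 − 0.9375 = 1.75, R_n = 60.9 kips/bolt. φR_n = 0.75 × (1×53.288 + 2×60.9) = 131.3 kips.
Block shear: shear path 1×[2+2×2.6875] = 1×7.375 in, A_gv = 3.6875, A_nv = 1×(7.375 − 2.5×1)×0.5 = 2.4375 in²; tension to near edge: (1.125 − 0.5×1)×0.5 = 0.3125 in². R_n = min(0.6×58×2.4375, 0.6×36×3.6875) + 1.0×58×0.3125 = min(84.825, 79.65) + 18.125 = 97.775 kips. φR_n = 0.75 × 97.775 = 73.3 kips.
Governing: min(113.6, 131.3, 73.3) = 73.3 kips → block shear.

73.3 kips (block shear governs)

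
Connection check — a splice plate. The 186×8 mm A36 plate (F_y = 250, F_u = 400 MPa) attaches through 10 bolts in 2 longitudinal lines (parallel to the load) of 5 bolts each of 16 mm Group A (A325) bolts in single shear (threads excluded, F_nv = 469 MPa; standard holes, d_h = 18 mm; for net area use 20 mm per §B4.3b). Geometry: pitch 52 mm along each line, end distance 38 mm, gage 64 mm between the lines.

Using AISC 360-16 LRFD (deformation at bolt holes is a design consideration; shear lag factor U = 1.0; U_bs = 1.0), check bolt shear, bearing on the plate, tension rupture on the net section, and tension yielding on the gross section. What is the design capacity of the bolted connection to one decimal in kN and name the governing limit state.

334.8 kN (gross-section yield governs)

Bolt shear: A_b = π(16)²/4 = 201.06 mm². φR_n = 0.75 × 469 × 201.06 × 10 × 1 = 707.2 kN.
Bearing (8 mm plate, F_u = 400 MPa): end bolts L_c = 38 − 18/2 = 29, R_n = min(1.2×29×8×400, 2.4×16×8×400) = 111.36 kN/bolt; interior L_c = 52 − 18 = 34, R_n = 122.88 kN/bolt. φR_n = 0.75 × (2×111.36 + 8×122.88) = 904.3 kN.
Tension rupture (net): A_n = (186 − 2×20)×8 = 1168 mm² (U = 1.0, A_e = A_n). φR_n = 0.75 × 400 × 1168 = 350.4 kN.
Tension yield (gross): A_g = 186×8 = 1488 mm². φR_n = 0.90 × 250 × 1488 = 334.8 kN.
Governing: min(707.2, 904.3, 350.4, 334.8) = 334.8 kN → gross-section yield.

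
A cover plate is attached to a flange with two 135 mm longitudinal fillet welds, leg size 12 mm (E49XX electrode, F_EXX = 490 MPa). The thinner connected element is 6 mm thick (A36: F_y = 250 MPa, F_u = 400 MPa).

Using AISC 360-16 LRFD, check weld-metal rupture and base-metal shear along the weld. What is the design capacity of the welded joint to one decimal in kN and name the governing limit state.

243.0 kN (base-metal shear governs)

Weld metal: throat = 0.707×12 = 8.484 mm, L = 2×135 = 270 mm. φR_n = 0.75 × 0.6 × 490 × 8.484 × 270 = 505.1 kN.
Base metal shear (6 mm plate): yield φR_n = 1.0×0.6×250×6×270 = 243.0 kN; rupture φR_n = 0.75×0.6×400×6×270 = 291.6 kN; take 243.0 kN (yield).
Governing: min(505.1, 243.0) = 243.0 kN → base-metal shear.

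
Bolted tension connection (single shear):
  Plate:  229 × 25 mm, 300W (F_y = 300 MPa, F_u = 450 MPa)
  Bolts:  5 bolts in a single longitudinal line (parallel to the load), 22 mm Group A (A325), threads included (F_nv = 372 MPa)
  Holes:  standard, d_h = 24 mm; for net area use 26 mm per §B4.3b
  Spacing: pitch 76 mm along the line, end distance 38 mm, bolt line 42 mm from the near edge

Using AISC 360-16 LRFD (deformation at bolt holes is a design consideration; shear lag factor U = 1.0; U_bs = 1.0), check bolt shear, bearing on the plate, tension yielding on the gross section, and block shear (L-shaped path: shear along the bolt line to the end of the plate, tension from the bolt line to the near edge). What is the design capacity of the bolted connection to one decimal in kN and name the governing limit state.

Bolt shear: A_b = π(22)²/4 = 380.13 mm². φR_n = 0.75 × 372 × 380.13 × 5 × 1 = 530.3 kN.
Bearing (25 mm plate, F_u = 450 MPa): end bolts L_c = 38 − 24/2 = 26, R_n = min(1.2×26×25×450, 2.4×22×25×450) = 351 kN/bolt; interior L_c = 76 − 24 = 52, R_n = 594 kN/bolt. φR_n = 0.75 × (1×351 + 4×594) = 2045.3 kN.
Tension yield (gross): A_g = 229×25 = 5725 mm². φR_n = 0.90 × 300 × 5725 = 1545.8 kN.
Block shear: shear path 1×[38+4×76] = 1×342 mm, A_gv = 8550, A_nv = 1×(342 − 4.5×26)×25 = 5625 mm²; tension to near edge: (42 − 0.5×26)×25 = 725 mm². R_n = min(0.6×450×5625, 0.6×300×8550) + 1.0×450×725 = min(1518.8, 1539) + 326.25 = 1845.1 kN. φR_n = 0.75 × 1845.1 = 1383.8 kN.
Governing: min(530.3, 2045.3, 1545.8, 1383.8) = 530.3 kN → bolt shear.

530.3 kN (bolt shear governs)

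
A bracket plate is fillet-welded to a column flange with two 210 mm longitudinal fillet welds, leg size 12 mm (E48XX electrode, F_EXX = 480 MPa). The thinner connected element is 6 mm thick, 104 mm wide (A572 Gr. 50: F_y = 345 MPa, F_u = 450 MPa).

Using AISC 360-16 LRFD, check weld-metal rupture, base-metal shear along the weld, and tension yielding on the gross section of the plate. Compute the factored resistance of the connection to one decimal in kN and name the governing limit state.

193.8 kN (gross-section yield governs)

Weld metal: throat = 0.707×12 = 8.484 mm, L = 2×210 = 420 mm. φR_n = 0.75 × 0.6 × 480 × 8.484 × 420 = 769.7 kN.
Base metal shear (6 mm plate): yield φR_n = 1.0×0.6×345×6×420 = 521.6 kN; rupture φR_n = 0.75×0.6×450×6×420 = 510.3 kN; take 510.3 kN (rupture).
Tension yield (gross): A_g = 104×6 = 624 mm². φR_n = 0.90 × 345 × 624 = 193.8 kN.
Governing: min(769.7, 510.3, 193.8) = 193.8 kN → gross-section yield.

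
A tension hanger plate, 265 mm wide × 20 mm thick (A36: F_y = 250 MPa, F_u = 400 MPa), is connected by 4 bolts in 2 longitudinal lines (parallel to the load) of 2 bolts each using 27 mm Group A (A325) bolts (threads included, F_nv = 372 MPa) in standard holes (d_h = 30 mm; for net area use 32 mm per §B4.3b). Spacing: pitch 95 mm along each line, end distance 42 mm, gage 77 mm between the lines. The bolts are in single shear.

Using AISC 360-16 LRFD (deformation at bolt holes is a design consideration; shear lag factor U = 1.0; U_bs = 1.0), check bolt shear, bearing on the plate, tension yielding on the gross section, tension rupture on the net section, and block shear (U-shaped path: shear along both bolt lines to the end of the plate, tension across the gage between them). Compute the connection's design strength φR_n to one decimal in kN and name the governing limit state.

Bolt shear: A_b = π(27)²/4 = 572.56 mm². φR_n = 0.75 × 372 × 572.56 × 4 × 1 = 639.0 kN.
Bearing (20 mm plate, F_u = 400 MPa): end bolts L_c = 42 − 30/2 = 27, R_n = min(1.2×27×20×400, 2.4×27×20×400) = 259.2 kN/bolt; interior L_c = 95 − 30 = 65, R_n = 518.4 kN/bolt. φR_n = 0.75 × (2×259.2 + 2×518.4) = 1166.4 kN.
Tension yield (gross): A_g = 265×20 = 5300 mm². φR_n = 0.90 × 250 × 5300 = 1192.5 kN.
Tension rupture (net): A_n = (265 − 2×32)×20 = 4020 mm² (U = 1.0, A_e = A_n). φR_n = 0.75 × 400 × 4020 = 1206.0 kN.
Block shear: shear path 2×[42+1×95] = 2×137 mm, A_gv = 5480, A_nv = 2×(137 − 1.5×32)×20 = 3560 mm²; tension across gage: (77 − 1×32)×20 = 900 mm². R_n = min(0.6×400×3560, 0.6×250×5480) + 1.0×400×900 = min(854.4, 822) + 360 = 1182 kN. φR_n = 0.75 × 1182 = 886.5 kN.
Governing: min(639.0, 1166.4, 1192.5, 1206.0, 886.5) = 639.0 kN → bolt shear.

639.0 kN (bolt shear governs)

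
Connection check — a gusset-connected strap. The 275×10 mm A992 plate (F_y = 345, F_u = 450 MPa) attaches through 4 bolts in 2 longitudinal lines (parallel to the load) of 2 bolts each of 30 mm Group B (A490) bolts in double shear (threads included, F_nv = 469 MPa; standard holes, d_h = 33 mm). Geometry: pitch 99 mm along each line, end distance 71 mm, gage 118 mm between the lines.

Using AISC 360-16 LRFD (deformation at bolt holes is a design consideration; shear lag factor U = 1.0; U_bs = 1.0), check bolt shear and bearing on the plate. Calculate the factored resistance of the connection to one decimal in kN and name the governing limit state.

Bolt shear: A_b = π(30)²/4 = 706.86 mm². φR_n = 0.75 × 469 × 706.86 × 4 × 2 = 1989.1 kN.
Bearing (10 mm plate, F_u = 450 MPa): end bolts L_c = 71 − 33/2 = 54.5, R_n = min(1.2×54.5×10×450, 2.4×30×10×450) = 294.3 kN/bolt; interior L_c = 99 − 33 = 66, R_n = 324 kN/bolt. φR_n = 0.75 × (2×294.3 + 2×324) = 927.5 kN.
Governing: min(1989.1, 927.5) = 927.5 kN → bearing.

927.5 kN (bearing governs)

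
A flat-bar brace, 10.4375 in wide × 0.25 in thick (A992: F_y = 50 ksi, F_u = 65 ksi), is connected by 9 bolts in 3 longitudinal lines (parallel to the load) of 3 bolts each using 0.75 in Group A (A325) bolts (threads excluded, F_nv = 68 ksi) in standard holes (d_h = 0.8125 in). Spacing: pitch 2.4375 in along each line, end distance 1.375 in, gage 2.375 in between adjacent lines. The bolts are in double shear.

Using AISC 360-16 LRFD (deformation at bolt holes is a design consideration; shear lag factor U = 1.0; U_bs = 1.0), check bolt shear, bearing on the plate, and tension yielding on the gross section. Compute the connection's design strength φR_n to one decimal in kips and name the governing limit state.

117.4 kips (gross-section yield governs)

Bolt shear: A_b = π(0.75)²/4 = 0.44179 in². φR_n = 0.75 × 68 × 0.44179 × 9 × 2 = 405.6 kips.
Bearing (0.25 in plate, F_u = 65 ksi): end bolts L_c = 1.375 − 0.8125/2 = 0.96875, R_n = min(1.2×0.96875×0.25×65, 2.4×0.75×0.25×65) = 18.891 kips/bolt; interior L_c = 2.4375 − 0.8125 = 1.625, R_n = 29.25 kips/bolt. φR_n = 0.75 × (3×18.891 + 6×29.25) = 174.1 kips.
Tension yield (gross): A_g = 10.4375×0.25 = 2.6094 in². φR_n = 0.90 × 50 × 2.6094 = 117.4 kips.
Governing: min(405.6, 174.1, 117.4) = 117.4 kips → gross-section yield.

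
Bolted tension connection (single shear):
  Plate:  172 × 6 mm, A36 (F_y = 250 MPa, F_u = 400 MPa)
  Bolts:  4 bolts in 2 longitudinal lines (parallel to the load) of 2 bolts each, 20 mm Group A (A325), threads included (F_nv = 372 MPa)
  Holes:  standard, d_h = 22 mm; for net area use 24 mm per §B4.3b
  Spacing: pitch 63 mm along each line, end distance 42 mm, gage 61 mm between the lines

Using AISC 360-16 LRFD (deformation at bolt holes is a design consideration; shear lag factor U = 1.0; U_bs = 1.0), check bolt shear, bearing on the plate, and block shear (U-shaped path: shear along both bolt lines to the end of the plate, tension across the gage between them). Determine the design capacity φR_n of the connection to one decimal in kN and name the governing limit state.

208.4 kN (block shear governs)

Bolt shear: A_b = π(20)²/4 = 314.16 mm². φR_n = 0.75 × 372 × 314.16 × 4 × 1 = 350.6 kN.
Bearing (6 mm plate, F_u = 400 MPa): end bolts L_c = 42 − 22/2 = 31, R_n = min(1.2×31×6×400, 2.4×20×6×400) = 89.28 kN/bolt; interior L_c = 63 − 22 = 41, R_n = 115.2 kN/bolt. φR_n = 0.75 × (2×89.28 + 2×115.2) = 306.7 kN.
Block shear: shear path 2×[42+1×63] = 2×105 mm, A_gv = 1260, A_nv = 2×(105 − 1.5×24)×6 = 828 mm²; tension across gage: (61 − 1×24)×6 = 222 mm². R_n = min(0.6×400×828, 0.6×250×1260) + 1.0×400×222 = min(198.72, 189) + 88.8 = 277.8 kN. φR_n = 0.75 × 277.8 = 208.4 kN.
Governing: min(350.6, 306.7, 208.4) = 208.4 kN → block shear.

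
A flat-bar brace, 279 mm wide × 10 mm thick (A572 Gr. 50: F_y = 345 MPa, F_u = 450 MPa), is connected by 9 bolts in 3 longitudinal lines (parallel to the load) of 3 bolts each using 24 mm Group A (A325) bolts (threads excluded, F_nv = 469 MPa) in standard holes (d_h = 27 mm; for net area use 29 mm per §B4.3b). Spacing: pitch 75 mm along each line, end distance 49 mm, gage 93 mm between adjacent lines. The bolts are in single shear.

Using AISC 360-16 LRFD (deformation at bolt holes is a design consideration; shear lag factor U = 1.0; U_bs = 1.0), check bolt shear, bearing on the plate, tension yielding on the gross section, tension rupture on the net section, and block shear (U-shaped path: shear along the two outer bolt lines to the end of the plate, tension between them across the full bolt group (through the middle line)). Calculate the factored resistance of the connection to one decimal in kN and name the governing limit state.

Bolt shear: A_b = π(24)²/4 = 452.39 mm². φR_n = 0.75 × 469 × 452.39 × 9 × 1 = 1432.2 kN.
Bearing (10 mm plate, F_u = 450 MPa): end bolts L_c = 49 − 27/2 = 35.5, R_n = min(1.2×35.5×10×450, 2.4×24×10×450) = 191.7 kN/bolt; interior L_c = 75 − 27 = 48, R_n = 259.2 kN/bolt. φR_n = 0.75 × (3×191.7 + 6×259.2) = 1597.7 kN.
Tension yield (gross): A_g = 279×10 = 2790 mm². φR_n = 0.90 × 345 × 2790 = 866.3 kN.
Tension rupture (net): A_n = (279 − 3×29)×10 = 1920 mm² (U = 1.0, A_e = A_n). φR_n = 0.75 × 450 × 1920 = 648.0 kN.
Block shear: shear path 2×[49+2×75] = 2×199 mm, A_gv = 3980, A_nv = 2×(199 − 2.5×29)×10 = 2530 mm²; tension across gage: (186 − 2×29)×10 = 1280 mm². R_n = min(0.6×450×2530, 0.6×345×3980) + 1.0×450×1280 = min(683.1, 823.86) + 576 = 1259.1 kN. φR_n = 0.75 × 1259.1 = 944.3 kN.
Governing: min(1432.2, 1597.7, 866.3, 648.0, 944.3) = 648.0 kN → net-section rupture.

648.0 kN (net-section rupture governs)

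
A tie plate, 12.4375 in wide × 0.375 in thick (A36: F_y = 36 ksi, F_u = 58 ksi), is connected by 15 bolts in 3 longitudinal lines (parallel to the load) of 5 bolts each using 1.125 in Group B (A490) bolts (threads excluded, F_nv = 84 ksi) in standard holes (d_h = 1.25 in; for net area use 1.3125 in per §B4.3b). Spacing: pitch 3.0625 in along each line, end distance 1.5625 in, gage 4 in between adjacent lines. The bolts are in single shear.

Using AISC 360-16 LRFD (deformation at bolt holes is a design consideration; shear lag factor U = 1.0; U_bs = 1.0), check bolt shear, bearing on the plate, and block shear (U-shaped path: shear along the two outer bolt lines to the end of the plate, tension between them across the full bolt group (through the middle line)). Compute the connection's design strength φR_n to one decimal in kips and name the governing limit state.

242.4 kips (block shear governs)

Bolt shear: A_b = π(1.125)²/4 = 0.99402 in². φR_n = 0.75 × 84 × 0.99402 × 15 × 1 = 939.3 kips.
Bearing (0.375 in plate, F_u = 58 ksi): end bolts L_c = 1.5625 − 1.25/2 = 0.9375, R_n = min(1.2×0.9375×0.375×58, 2.4×1.125×0.375×58) = 24.469 kips/bolt; interior L_c = 3.0625 − 1.25 = 1.8125, R_n = 47.306 kips/bolt. φR_n = 0.75 × (3×24.469 + 12×47.306) = 480.8 kips.
Block shear: shear path 2×[1.5625+4×3.0625] = 2×13.8125 in, A_gv = 10.359, A_nv = 2×(13.8125 − 4.5×1.3125)×0.375 = 5.9297 in²; tension across gage: (8 − 2×1.3125)×0.375 = 2.0156 in². R_n = min(0.6×58×5.9297, 0.6×36×10.359) + 1.0×58×2.0156 = min(206.35, 223.75) + 116.9 = 323.25 kips. φR_n = 0.75 × 323.25 = 242.4 kips.
Governing: min(939.3, 480.8, 242.4) = 242.4 kips → block shear.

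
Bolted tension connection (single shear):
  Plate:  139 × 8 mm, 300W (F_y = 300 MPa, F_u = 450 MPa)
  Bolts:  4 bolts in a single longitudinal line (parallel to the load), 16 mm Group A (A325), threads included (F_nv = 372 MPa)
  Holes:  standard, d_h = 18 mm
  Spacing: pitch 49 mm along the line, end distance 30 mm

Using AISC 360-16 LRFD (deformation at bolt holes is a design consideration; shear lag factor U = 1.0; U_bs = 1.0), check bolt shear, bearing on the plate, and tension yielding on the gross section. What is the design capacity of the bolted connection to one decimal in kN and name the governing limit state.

Bolt shear: A_b = π(16)²/4 = 201.06 mm². φR_n = 0.75 × 372 × 201.06 × 4 × 1 = 224.4 kN.
Bearing (8 mm plate, F_u = 450 MPa): end bolts L_c = 30 − 18/2 = 21, R_n = min(1.2×21×8×450, 2.4×16×8×450) = 90.72 kN/bolt; interior L_c = 49 − 18 = 31, R_n = 133.92 kN/bolt. φR_n = 0.75 × (1×90.72 + 3×133.92) = 369.4 kN.
Tension yield (gross): A_g = 139×8 = 1112 mm². φR_n = 0.90 × 300 × 1112 = 300.2 kN.
Governing: min(224.4, 369.4, 300.2) = 224.4 kN → bolt shear.

224.4 kN (bolt shear governs)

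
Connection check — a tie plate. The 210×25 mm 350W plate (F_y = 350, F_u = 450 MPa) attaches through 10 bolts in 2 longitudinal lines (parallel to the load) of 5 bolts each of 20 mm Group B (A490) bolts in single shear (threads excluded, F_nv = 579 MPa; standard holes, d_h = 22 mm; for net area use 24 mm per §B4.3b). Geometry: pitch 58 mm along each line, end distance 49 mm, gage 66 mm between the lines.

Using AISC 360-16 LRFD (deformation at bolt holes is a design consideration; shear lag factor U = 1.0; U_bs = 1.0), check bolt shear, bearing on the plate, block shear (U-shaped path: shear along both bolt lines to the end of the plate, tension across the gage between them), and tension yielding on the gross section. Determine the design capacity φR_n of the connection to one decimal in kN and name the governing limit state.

1364.2 kN (bolt shear governs)

Bolt shear: A_b = π(20)²/4 = 314.16 mm². φR_n = 0.75 × 579 × 314.16 × 10 × 1 = 1364.2 kN.
Bearing (25 mm plate, F_u = 450 MPa): end bolts L_c = 49 − 22/2 = 38, R_n = min(1.2×38×25×450, 2.4×20×25×450) = 513 kN/bolt; interior L_c = 58 − 22 = 36, R_n = 486 kN/bolt. φR_n = 0.75 × (2×513 + 8×486) = 3685.5 kN.
Block shear: shear path 2×[49+4×58] = 2×281 mm, A_gv = 14050, A_nv = 2×(281 − 4.5×24)×25 = 8650 mm²; tension across gage: (66 − 1×24)×25 = 1050 mm². R_n = min(0.6×450×8650, 0.6×350×14050) + 1.0×450×1050 = min(2335.5, 2950.5) + 472.5 = 2808 kN. φR_n = 0.75 × 2808 = 2106.0 kN.
Tension yield (gross): A_g = 210×25 = 5250 mm². φR_n = 0.90 × 350 × 5250 = 1653.8 kN.
Governing: min(1364.2, 3685.5, 2106.0, 1653.8) = 1364.2 kN → bolt shear.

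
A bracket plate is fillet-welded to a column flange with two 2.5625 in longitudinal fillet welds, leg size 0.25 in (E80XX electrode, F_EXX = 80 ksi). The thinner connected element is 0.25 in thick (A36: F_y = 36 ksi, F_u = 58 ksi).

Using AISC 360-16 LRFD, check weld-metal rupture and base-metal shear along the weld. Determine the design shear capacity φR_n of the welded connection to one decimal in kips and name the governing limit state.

27.7 kips (base-metal shear governs)

Weld metal: throat = 0.707×0.25 = 0.17675 in, L = 2×2.5625 = 5.125 in. φR_n = 0.75 × 0.6 × 80 × 0.17675 × 5.125 = 32.6 kips.
Base metal shear (0.25 in plate): yield φR_n = 1.0×0.6×36×0.25×5.125 = 27.7 kips; rupture φR_n = 0.75×0.6×58×0.25×5.125 = 33.4 kips; take 27.7 kips (yield).
Governing: min(32.6, 27.7) = 27.7 kips → base-metal shear.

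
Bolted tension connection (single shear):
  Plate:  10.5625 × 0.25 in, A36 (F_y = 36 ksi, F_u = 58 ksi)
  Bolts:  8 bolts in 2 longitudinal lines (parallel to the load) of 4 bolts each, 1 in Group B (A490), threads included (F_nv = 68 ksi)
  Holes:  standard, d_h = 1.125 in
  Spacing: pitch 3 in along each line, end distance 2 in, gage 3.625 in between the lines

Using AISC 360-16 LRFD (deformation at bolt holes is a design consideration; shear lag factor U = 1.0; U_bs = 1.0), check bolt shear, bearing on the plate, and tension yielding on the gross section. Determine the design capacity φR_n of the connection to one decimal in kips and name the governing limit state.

Bolt shear: A_b = π(1)²/4 = 0.7854 in². φR_n = 0.75 × 68 × 0.7854 × 8 × 1 = 320.4 kips.
Bearing (0.25 in plate, F_u = 58 ksi): end bolts L_c = 2 − 1.125/2 = 1.4375, R_n = min(1.2×1.4375×0.25×58, 2.4×1×0.25×58) = 25.013 kips/bolt; interior L_c = 3 − 1.125 = 1.875, R_n = 32.625 kips/bolt. φR_n = 0.75 × (2×25.013 + 6×32.625) = 184.3 kips.
Tension yield (gross): A_g = 10.5625×0.25 = 2.6406 in². φR_n = 0.90 × 36 × 2.6406 = 85.6 kips.
Governing: min(320.4, 184.3, 85.6) = 85.6 kips → gross-section yield.

85.6 kips (gross-section yield governs)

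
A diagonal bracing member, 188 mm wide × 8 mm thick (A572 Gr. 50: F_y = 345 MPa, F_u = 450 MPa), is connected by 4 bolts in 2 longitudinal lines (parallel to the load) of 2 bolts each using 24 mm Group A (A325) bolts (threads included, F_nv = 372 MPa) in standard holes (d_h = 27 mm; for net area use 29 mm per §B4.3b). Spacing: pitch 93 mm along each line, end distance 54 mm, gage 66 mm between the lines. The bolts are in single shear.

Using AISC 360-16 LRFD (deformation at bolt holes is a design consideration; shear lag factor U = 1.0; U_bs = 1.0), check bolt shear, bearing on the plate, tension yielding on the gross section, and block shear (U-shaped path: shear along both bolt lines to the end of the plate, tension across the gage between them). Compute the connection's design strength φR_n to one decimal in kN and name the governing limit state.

Bolt shear: A_b = π(24)²/4 = 452.39 mm². φR_n = 0.75 × 372 × 452.39 × 4 × 1 = 504.9 kN.
Bearing (8 mm plate, F_u = 450 MPa): end bolts L_c = 54 − 27/2 = 40.5, R_n = min(1.2×40.5×8×450, 2.4×24×8×450) = 174.96 kN/bolt; interior L_c = 93 − 27 = 66, R_n = 207.36 kN/bolt. φR_n = 0.75 × (2×174.96 + 2×207.36) = 573.5 kN.
Tension yield (gross): A_g = 188×8 = 1504 mm². φR_n = 0.90 × 345 × 1504 = 467.0 kN.
Block shear: shear path 2×[54+1×93] = 2×147 mm, A_gv = 2352, A_nv = 2×(147 − 1.5×29)×8 = 1656 mm²; tension across gage: (66 − 1×29)×8 = 296 mm². R_n = min(0.6×450×1656, 0.6×345×2352) + 1.0×450×296 = min(447.12, 486.86) + 133.2 = 580.32 kN. φR_n = 0.75 × 580.32 = 435.2 kN.
Governing: min(504.9, 573.5, 467.0, 435.2) = 435.2 kN → block shear.

435.2 kN (block shear governs)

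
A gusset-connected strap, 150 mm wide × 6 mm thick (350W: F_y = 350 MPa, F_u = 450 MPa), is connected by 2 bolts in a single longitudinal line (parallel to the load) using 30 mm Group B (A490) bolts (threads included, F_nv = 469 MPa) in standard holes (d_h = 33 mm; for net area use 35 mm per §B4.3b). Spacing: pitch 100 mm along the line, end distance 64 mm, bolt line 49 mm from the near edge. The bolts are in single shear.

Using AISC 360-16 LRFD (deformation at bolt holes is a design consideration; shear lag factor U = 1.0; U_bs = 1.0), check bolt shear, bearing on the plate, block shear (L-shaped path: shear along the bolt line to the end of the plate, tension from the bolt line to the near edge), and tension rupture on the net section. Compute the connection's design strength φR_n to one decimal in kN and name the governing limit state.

199.3 kN (block shear governs)

Bolt shear: A_b = π(30)²/4 = 706.86 mm². φR_n = 0.75 × 469 × 706.86 × 2 × 1 = 497.3 kN.
Bearing (6 mm plate, F_u = 450 MPa): end bolts L_c = 64 − 33/2 = 47.5, R_n = min(1.2×47.5×6×450, 2.4×30×6×450) = 153.9 kN/bolt; interior L_c = 100 − 33 = 67, R_n = 194.4 kN/bolt. φR_n = 0.75 × (1×153.9 + 1×194.4) = 261.2 kN.
Block shear: shear path 1×[64+1×100] = 1×164 mm, A_gv = 984, A_nv = 1×(164 − 1.5×35)×6 = 669 mm²; tension to near edge: (49 − 0.5×35)×6 = 189 mm². R_n = min(0.6×450×669, 0.6×350×984) + 1.0×450×189 = min(180.63, 206.64) + 85.05 = 265.68 kN. φR_n = 0.75 × 265.68 = 199.3 kN.
Tension rupture (net): A_n = (150 − 1×35)×6 = 690 mm² (U = 1.0, A_e = A_n). φR_n = 0.75 × 450 × 690 = 232.9 kN.
Governing: min(497.3, 261.2, 199.3, 232.9) = 199.3 kN → block shear.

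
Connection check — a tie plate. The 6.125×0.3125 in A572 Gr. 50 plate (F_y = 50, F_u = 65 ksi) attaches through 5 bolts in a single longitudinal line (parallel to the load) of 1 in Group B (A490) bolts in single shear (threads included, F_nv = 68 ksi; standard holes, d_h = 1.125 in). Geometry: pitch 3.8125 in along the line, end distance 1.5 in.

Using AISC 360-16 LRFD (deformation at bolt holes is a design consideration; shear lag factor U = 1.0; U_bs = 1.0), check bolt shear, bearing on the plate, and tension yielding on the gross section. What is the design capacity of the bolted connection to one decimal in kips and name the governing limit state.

86.1 kips (gross-section yield governs)

Bolt shear: A_b = π(1)²/4 = 0.7854 in². φR_n = 0.75 × 68 × 0.7854 × 5 × 1 = 200.3 kips.
Bearing (0.3125 in plate, F_u = 65 ksi): end bolts L_c = 1.5 − 1.125/2 = 0.9375, R_n = min(1.2×0.9375×0.3125×65, 2.4×1×0.3125×65) = 22.852 kips/bolt; interior L_c = 3.8125 − 1.125 = 2.6875, R_n = 48.75 kips/bolt. φR_n = 0.75 × (1×22.852 + 4×48.75) = 163.4 kips.
Tension yield (gross): A_g = 6.125×0.3125 = 1.9141 in². φR_n = 0.90 × 50 × 1.9141 = 86.1 kips.
Governing: min(200.3, 163.4, 86.1) = 86.1 kips → gross-section yield.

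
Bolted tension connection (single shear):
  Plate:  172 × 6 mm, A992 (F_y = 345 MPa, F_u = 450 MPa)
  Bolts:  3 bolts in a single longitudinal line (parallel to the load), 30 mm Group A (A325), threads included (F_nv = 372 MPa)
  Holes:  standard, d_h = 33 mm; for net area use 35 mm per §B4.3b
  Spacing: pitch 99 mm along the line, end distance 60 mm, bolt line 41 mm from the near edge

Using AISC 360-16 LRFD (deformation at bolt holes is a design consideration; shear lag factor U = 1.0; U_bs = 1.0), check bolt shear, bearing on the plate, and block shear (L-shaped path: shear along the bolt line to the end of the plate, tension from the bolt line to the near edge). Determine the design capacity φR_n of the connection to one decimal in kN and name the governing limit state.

254.7 kN (block shear governs)

Bolt shear: A_b = π(30)²/4 = 706.86 mm². φR_n = 0.75 × 372 × 706.86 × 3 × 1 = 591.6 kN.
Bearing (6 mm plate, F_u = 450 MPa): end bolts L_c = 60 − 33/2 = 43.5, R_n = min(1.2×43.5×6×450, 2.4×30×6×450) = 140.94 kN/bolt; interior L_c = 99 − 33 = 66, R_n = 194.4 kN/bolt. φR_n = 0.75 × (1×140.94 + 2×194.4) = 397.3 kN.
Block shear: shear path 1×[60+2×99] = 1×258 mm, A_gv = 1548, A_nv = 1×(258 − 2.5×35)×6 = 1023 mm²; tension to near edge: (41 − 0.5×35)×6 = 141 mm². R_n = min(0.6×450×1023, 0.6×345×1548) + 1.0×450×141 = min(276.21, 320.44) + 63.45 = 339.66 kN. φR_n = 0.75 × 339.66 = 254.7 kN.
Governing: min(591.6, 397.3, 254.7) = 254.7 kN → block shear.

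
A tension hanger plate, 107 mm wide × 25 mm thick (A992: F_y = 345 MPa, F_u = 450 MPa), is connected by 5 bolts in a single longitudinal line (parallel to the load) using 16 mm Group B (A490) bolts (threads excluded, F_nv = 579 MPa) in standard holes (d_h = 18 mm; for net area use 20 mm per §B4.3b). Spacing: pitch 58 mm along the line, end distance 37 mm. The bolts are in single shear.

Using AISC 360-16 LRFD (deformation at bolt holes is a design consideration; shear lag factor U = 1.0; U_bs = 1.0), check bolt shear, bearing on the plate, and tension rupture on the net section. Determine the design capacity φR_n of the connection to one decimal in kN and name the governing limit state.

436.6 kN (bolt shear governs)

Bolt shear: A_b = π(16)²/4 = 201.06 mm². φR_n = 0.75 × 579 × 201.06 × 5 × 1 = 436.6 kN.
Bearing (25 mm plate, F_u = 450 MPa): end bolts L_c = 37 − 18/2 = 28, R_n = min(1.2×28×25×450, 2.4×16×25×450) = 378 kN/bolt; interior L_c = 58 − 18 = 40, R_n = 432 kN/bolt. φR_n = 0.75 × (1×378 + 4×432) = 1579.5 kN.
Tension rupture (net): A_n = (107 − 1×20)×25 = 2175 mm² (U = 1.0, A_e = A_n). φR_n = 0.75 × 450 × 2175 = 734.1 kN.
Governing: min(436.6, 1579.5, 734.1) = 436.6 kN → bolt shear.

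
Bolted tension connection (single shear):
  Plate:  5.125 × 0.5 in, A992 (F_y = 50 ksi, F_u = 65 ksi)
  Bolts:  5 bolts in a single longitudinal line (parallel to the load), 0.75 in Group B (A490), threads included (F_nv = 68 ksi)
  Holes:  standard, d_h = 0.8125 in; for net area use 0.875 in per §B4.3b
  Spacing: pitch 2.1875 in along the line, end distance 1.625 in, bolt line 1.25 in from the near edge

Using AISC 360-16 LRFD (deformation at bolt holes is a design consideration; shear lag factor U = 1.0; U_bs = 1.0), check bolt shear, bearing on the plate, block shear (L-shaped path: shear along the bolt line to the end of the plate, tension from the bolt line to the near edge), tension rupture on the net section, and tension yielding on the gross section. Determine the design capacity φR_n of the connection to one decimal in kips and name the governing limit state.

Bolt shear: A_b = π(0.75)²/4 = 0.44179 in². φR_n = 0.75 × 68 × 0.44179 × 5 × 1 = 112.7 kips.
Bearing (0.5 in plate, F_u = 65 ksi): end bolts L_c = 1.625 − 0.8125/2 = 1.21875, R_n = min(1.2×1.21875×0.5×65, 2.4×0.75×0.5×65) = 47.531 kips/bolt; interior L_c = 2.1875 − 0.8125 = 1.375, R_n = 53.625 kips/bolt. φR_n = 0.75 × (1×47.531 + 4×53.625) = 196.5 kips.
Block shear: shear path 1×[1.625+4×2.1875] = 1×10.375 in, A_gv = 5.1875, A_nv = 1×(10.375 − 4.5×0.875)×0.5 = 3.2188 in²; tension to near edge: (1.25 − 0.5×0.875)×0.5 = 0.40625 in². R_n = min(0.6×65×3.2188, 0.6×50×5.1875) + 1.0×65×0.40625 = min(125.53, 155.63) + 26.406 = 151.94 kips. φR_n = 0.75 × 151.94 = 114.0 kips.
Tension rupture (net): A_n = (5.125 − 1×0.875)×0.5 = 2.125 in² (U = 1.0, A_e = A_n). φR_n = 0.75 × 65 × 2.125 = 103.6 kips.
Tension yield (gross): A_g = 5.125×0.5 = 2.5625 in². φR_n = 0.90 × 50 × 2.5625 = 115.3 kips.
Governing: min(112.7, 196.5, 114.0, 103.6, 115.3) = 103.6 kips → net-section rupture.

103.6 kips (net-section rupture governs)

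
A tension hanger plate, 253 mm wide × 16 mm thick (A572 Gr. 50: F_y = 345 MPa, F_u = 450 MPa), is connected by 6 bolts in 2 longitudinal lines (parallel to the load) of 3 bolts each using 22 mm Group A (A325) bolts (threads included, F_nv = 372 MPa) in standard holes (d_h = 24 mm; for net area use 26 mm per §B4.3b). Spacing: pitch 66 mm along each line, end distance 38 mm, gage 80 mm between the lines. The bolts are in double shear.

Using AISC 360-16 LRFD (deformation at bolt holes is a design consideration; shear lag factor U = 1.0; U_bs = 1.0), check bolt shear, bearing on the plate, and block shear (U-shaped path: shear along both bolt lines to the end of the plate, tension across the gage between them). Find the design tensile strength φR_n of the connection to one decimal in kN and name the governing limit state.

972.0 kN (block shear governs)

Bolt shear: A_b = π(22)²/4 = 380.13 mm². φR_n = 0.75 × 372 × 380.13 × 6 × 2 = 1272.7 kN.
Bearing (16 mm plate, F_u = 450 MPa): end bolts L_c = 38 − 24/2 = 26, R_n = min(1.2×26×16×450, 2.4×22×16×450) = 224.64 kN/bolt; interior L_c = 66 − 24 = 42, R_n = 362.88 kN/bolt. φR_n = 0.75 × (2×224.64 + 4×362.88) = 1425.6 kN.
Block shear: shear path 2×[38+2×66] = 2×170 mm, A_gv = 5440, A_nv = 2×(170 − 2.5×26)×16 = 3360 mm²; tension across gage: (80 − 1×26)×16 = 864 mm². R_n = min(0.6×450×3360, 0.6×345×5440) + 1.0×450×864 = min(907.2, 1126.1) + 388.8 = 1296 kN. φR_n = 0.75 × 1296 = 972.0 kN.
Governing: min(1272.7, 1425.6, 972.0) = 972.0 kN → block shear.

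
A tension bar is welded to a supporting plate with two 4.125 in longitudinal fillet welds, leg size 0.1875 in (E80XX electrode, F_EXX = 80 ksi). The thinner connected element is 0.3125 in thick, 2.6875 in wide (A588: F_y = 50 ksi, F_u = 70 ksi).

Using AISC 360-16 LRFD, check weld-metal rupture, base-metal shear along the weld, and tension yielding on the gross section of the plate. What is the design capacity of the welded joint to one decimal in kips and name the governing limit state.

37.8 kips (gross-section yield governs)

Weld metal: throat = 0.707×0.1875 = 0.13256 in, L = 2×4.125 = 8.25 in. φR_n = 0.75 × 0.6 × 80 × 0.13256 × 8.25 = 39.4 kips.
Base metal shear (0.3125 in plate): yield φR_n = 1.0×0.6×50×0.3125×8.25 = 77.3 kips; rupture φR_n = 0.75×0.6×70×0.3125×8.25 = 81.2 kips; take 77.3 kips (yield).
Tension yield (gross): A_g = 2.6875×0.3125 = 0.83984 in². φR_n = 0.90 × 50 × 0.83984 = 37.8 kips.
Governing: min(39.4, 77.3, 37.8) = 37.8 kips → gross-section yield.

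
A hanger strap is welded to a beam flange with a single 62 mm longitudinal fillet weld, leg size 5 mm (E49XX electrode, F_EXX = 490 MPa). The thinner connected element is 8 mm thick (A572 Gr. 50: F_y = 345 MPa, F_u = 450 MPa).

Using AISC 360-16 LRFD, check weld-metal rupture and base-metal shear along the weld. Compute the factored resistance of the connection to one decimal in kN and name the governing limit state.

Weld metal: throat = 0.707×5 = 3.535 mm, L = 62 mm. φR_n = 0.75 × 0.6 × 490 × 3.535 × 62 = 48.3 kN.
Base metal shear (8 mm plate): yield φR_n = 1.0×0.6×345×8×62 = 102.7 kN; rupture φR_n = 0.75×0.6×450×8×62 = 100.4 kN; take 100.4 kN (rupture).
Governing: min(48.3, 100.4) = 48.3 kN → weld metal.

48.3 kN (weld metal governs)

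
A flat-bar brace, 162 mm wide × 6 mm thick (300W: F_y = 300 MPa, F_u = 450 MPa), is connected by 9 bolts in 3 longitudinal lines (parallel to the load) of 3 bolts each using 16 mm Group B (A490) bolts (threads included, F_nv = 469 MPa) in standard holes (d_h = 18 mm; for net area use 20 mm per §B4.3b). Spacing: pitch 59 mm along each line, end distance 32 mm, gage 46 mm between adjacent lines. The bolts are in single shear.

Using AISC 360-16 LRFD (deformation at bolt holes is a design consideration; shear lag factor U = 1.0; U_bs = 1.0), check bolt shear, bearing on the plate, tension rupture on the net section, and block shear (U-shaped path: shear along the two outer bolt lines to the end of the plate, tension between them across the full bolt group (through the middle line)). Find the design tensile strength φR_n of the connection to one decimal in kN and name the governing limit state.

Bolt shear: A_b = π(16)²/4 = 201.06 mm². φR_n = 0.75 × 469 × 201.06 × 9 × 1 = 636.5 kN.
Bearing (6 mm plate, F_u = 450 MPa): end bolts L_c = 32 − 18/2 = 23, R_n = min(1.2×23×6×450, 2.4×16×6×450) = 74.52 kN/bolt; interior L_c = 59 − 18 = 41, R_n = 103.68 kN/bolt. φR_n = 0.75 × (3×74.52 + 6×103.68) = 634.2 kN.
Tension rupture (net): A_n = (162 − 3×20)×6 = 612 mm² (U = 1.0, A_e = A_n). φR_n = 0.75 × 450 × 612 = 206.6 kN.
Block shear: shear path 2×[32+2×59] = 2×150 mm, A_gv = 1800, A_nv = 2×(150 − 2.5×20)×6 = 1200 mm²; tension across gage: (92 − 2×20)×6 = 312 mm². R_n = min(0.6×450×1200, 0.6×300×1800) + 1.0×450×312 = min(324, 324) + 140.4 = 464.4 kN. φR_n = 0.75 × 464.4 = 348.3 kN.
Governing: min(636.5, 634.2, 206.6, 348.3) = 206.6 kN → net-section rupture.

206.6 kN (net-section rupture governs)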